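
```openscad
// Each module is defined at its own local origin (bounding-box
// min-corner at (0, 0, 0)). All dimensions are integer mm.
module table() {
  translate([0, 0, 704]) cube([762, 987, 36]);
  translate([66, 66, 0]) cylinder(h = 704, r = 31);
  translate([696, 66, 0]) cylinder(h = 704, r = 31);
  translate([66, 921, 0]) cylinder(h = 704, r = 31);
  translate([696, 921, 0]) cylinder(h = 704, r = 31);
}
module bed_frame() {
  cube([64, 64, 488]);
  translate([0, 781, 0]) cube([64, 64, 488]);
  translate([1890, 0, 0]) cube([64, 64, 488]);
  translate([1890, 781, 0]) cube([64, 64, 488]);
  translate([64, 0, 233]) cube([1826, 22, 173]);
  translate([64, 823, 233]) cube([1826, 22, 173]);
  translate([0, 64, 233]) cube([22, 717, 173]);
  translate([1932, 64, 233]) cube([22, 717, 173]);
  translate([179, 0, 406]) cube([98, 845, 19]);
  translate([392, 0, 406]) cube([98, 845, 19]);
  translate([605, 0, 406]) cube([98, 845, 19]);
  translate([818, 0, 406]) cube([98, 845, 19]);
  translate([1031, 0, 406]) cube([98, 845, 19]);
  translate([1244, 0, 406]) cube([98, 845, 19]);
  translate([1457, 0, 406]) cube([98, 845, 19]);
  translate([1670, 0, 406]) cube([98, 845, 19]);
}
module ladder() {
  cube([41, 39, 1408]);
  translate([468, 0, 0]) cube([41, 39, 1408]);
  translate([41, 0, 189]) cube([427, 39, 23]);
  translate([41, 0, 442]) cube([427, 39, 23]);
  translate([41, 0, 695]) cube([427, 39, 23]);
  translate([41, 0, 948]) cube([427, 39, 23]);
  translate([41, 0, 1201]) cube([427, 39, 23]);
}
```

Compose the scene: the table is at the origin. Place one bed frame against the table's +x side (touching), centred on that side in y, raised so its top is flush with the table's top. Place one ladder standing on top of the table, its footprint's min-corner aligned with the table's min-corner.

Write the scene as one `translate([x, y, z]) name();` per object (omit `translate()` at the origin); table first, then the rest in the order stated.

table();
translate([762, 71, 252]) bed_frame();
translate([0, 0, 740]) ladder();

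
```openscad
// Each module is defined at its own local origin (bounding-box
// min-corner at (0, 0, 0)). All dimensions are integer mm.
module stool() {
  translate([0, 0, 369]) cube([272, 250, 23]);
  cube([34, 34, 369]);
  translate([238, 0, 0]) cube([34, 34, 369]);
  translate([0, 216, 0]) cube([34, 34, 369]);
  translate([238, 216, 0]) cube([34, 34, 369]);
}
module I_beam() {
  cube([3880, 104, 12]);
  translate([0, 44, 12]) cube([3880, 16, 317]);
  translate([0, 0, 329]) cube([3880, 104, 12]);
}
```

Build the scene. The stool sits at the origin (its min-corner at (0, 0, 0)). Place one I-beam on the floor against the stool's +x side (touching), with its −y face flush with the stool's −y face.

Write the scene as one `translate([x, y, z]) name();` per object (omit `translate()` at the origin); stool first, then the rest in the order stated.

stool();
translate([272, 0, 0]) I_beam();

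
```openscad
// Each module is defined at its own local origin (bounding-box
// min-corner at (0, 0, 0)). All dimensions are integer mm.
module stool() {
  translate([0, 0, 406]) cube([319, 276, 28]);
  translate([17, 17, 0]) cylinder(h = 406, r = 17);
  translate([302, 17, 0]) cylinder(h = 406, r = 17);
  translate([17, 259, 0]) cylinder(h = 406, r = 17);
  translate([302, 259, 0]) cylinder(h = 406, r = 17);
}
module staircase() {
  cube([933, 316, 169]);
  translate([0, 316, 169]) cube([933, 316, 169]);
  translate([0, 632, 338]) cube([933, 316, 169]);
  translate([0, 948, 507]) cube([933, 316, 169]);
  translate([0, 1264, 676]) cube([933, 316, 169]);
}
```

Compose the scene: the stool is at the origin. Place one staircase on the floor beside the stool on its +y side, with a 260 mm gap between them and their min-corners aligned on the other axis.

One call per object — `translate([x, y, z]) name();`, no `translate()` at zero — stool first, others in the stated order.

stool();
translate([0, 536, 0]) staircase();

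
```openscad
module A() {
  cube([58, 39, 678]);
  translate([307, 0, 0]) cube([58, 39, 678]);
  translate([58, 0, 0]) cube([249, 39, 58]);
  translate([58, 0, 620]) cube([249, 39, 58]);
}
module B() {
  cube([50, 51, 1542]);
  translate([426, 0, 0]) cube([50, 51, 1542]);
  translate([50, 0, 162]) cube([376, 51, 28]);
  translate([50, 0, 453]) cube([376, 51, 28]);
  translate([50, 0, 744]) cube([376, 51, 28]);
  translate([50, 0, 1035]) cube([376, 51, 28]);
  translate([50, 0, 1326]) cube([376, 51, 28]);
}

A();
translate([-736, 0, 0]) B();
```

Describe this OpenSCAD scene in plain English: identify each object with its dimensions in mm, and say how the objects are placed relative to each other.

A is a rectangular picture frame lying in the x–z plane (depth along y). The opening is 249 mm wide (x) by 562 mm tall (z), surrounded by a border 58 mm wide on all four sides. The frame is 39 mm deep and is made of two full-height vertical stiles with two horizontal rails fitted between them.

B is a straight ladder. Two 50×51 mm vertical rails, 1542 mm tall, stand 476 mm apart (outside-to-outside) with their front faces coplanar on the −y side. 5 rungs, each 51 mm deep and 28 mm tall, span between the inner faces of the rails, front faces flush with the rails. The lowest rung's underside is at z = 162 mm and rungs are spaced 291 mm apart (underside to underside).

The ladder is on the floor beside the picture frame on its −x side.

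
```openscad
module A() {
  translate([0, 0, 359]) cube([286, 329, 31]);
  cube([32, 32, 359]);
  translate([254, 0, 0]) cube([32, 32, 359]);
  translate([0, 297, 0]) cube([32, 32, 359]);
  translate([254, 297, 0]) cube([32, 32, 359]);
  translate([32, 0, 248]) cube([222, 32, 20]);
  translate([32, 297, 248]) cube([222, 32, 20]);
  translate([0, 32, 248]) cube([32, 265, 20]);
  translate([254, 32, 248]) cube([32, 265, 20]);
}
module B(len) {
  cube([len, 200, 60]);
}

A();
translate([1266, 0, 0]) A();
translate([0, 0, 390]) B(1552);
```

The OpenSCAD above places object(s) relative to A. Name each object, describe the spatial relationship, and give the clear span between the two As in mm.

Second stool starts at x = 1266; first ends at x = 286; clear span = 1266 − 286 = 980 mm.

A is a stool. B is a beam. A beam spans the tops of two stools. The clear span between the two stools is 980 mm.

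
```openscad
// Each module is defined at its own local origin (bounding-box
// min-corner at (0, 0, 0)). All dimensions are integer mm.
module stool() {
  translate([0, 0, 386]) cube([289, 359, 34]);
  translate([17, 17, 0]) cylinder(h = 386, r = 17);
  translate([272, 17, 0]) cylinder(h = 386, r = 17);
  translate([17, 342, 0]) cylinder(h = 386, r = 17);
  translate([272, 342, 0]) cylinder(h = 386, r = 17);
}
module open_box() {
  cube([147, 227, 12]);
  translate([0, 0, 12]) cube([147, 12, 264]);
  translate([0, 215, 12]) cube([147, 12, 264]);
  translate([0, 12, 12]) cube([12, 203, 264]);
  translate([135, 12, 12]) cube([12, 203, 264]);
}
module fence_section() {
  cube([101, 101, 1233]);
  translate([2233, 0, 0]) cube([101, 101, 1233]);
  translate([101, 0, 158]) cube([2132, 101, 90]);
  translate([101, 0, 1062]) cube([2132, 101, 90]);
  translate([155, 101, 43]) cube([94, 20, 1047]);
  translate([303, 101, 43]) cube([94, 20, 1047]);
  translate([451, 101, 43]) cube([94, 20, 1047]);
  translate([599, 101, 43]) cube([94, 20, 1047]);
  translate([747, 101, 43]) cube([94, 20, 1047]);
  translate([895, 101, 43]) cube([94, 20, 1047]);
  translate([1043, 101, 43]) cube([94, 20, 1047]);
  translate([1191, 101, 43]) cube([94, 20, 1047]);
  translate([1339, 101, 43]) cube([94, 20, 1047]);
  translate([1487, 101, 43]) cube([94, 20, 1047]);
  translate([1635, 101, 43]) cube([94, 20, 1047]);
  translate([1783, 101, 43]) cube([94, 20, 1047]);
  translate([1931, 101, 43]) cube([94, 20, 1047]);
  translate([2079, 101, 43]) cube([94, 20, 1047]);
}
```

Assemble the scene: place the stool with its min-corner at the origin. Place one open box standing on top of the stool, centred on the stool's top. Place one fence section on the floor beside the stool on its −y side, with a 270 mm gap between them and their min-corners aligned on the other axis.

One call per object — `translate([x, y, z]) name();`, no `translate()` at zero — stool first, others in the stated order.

stool();
translate([71, 66, 420]) open_box();
translate([0, -391, 0]) fence_section();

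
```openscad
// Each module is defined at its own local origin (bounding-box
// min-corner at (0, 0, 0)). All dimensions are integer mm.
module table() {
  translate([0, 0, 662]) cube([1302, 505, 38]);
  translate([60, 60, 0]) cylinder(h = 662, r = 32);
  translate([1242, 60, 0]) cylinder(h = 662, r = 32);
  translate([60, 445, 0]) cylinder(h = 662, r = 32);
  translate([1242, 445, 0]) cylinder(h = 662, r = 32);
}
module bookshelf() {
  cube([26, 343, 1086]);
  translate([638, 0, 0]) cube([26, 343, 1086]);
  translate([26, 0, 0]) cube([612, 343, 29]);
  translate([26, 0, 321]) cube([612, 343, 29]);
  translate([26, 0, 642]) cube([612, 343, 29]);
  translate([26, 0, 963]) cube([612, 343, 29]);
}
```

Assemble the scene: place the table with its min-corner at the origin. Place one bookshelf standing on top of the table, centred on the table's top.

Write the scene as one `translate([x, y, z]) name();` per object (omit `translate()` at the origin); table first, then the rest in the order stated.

table();
translate([319, 81, 700]) bookshelf();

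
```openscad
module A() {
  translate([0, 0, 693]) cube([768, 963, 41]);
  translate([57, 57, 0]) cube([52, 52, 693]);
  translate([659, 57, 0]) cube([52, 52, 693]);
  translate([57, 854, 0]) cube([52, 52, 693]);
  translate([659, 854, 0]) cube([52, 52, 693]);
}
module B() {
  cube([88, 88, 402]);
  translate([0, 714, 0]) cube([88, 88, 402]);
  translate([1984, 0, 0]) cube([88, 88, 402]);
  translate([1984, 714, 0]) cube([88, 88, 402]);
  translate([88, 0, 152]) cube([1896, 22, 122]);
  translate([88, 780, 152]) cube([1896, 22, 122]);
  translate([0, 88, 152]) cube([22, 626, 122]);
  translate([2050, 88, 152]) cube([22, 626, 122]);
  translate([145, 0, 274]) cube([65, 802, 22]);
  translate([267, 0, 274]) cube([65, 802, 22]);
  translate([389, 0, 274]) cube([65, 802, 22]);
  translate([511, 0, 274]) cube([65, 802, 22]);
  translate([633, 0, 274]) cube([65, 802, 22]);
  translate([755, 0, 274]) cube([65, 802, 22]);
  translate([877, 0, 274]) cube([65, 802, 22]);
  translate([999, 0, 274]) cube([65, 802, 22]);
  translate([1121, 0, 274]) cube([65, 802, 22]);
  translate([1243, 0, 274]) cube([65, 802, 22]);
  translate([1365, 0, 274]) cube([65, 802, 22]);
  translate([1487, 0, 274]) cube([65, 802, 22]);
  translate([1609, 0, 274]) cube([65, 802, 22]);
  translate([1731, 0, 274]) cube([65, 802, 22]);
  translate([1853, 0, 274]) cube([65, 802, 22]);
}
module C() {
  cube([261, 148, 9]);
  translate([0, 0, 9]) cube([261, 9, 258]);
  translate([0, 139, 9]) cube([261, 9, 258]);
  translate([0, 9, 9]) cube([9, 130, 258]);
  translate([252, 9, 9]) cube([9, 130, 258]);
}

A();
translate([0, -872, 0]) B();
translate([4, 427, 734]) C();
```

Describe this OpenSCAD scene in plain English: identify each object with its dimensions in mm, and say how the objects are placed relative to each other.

A is a table with a 768×963 mm rectangular top, 41 mm thick, top surface at z = 734 mm, supported by four 52×52 mm square legs, each inset 57 mm from the nearest pair of top edges, running from the floor.

B is a bed frame 2072 mm long (x) by 802 mm wide (y). Four 88×88 mm corner posts, 402 mm tall, at the corners of the footprint. Four rails of 22 mm thickness and 122 mm height run between adjacent posts with their undersides at z = 152 mm, their outer faces flush with the outside of the frame (the two x-running rails run between the posts' inner faces; the two y-running rails run between the posts' inner faces). 15 slats, each 65 mm wide (x) and 22 mm thick, lie across the top of the two x-running rails, running the full 802 mm width of the frame in y; the slats are evenly spaced along x between the inner faces of the end posts with equal gaps (rounded down to the nearest mm) at the −x end and between each pair — any rounding remainder accumulates at the +x end.

C is an open storage box with external size 261×148×267 mm and wall thickness 9 mm (the base is also 9 mm thick). The base covers the whole footprint; the four walls stand on the base, with the y-facing walls full-width and the x-facing walls fitting between their inner faces.

The bed frame is on the floor beside the table on its −y side. The open box is on top of the table.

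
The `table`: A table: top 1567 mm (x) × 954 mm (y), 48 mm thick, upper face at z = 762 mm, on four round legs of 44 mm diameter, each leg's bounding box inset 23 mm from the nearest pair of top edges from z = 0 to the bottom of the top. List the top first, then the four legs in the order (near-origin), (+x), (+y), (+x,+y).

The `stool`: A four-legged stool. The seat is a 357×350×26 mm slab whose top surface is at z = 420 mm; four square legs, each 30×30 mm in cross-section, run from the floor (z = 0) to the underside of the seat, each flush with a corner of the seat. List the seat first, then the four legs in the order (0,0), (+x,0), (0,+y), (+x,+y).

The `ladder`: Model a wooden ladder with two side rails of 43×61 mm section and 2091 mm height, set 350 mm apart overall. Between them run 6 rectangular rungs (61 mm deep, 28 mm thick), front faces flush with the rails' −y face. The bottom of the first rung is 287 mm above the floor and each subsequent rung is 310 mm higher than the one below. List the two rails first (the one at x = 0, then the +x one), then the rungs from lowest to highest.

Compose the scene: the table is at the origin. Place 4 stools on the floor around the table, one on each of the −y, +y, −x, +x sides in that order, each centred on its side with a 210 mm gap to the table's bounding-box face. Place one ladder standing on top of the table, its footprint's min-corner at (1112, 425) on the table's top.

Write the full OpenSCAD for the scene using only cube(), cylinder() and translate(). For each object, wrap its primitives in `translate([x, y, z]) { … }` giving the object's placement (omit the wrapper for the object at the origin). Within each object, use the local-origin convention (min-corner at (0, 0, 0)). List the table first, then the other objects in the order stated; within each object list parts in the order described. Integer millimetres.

translate([0, 0, 714]) cube([1567, 954, 48]);
translate([45, 45, 0]) cylinder(h = 714, r = 22);
translate([1522, 45, 0]) cylinder(h = 714, r = 22);
translate([45, 909, 0]) cylinder(h = 714, r = 22);
translate([1522, 909, 0]) cylinder(h = 714, r = 22);
translate([605, -560, 0]) {
  translate([0, 0, 394]) cube([357, 350, 26]);
  cube([30, 30, 394]);
  translate([327, 0, 0]) cube([30, 30, 394]);
  translate([0, 320, 0]) cube([30, 30, 394]);
  translate([327, 320, 0]) cube([30, 30, 394]);
}
translate([605, 1164, 0]) {
  translate([0, 0, 394]) cube([357, 350, 26]);
  cube([30, 30, 394]);
  translate([327, 0, 0]) cube([30, 30, 394]);
  translate([0, 320, 0]) cube([30, 30, 394]);
  translate([327, 320, 0]) cube([30, 30, 394]);
}
translate([-567, 302, 0]) {
  translate([0, 0, 394]) cube([357, 350, 26]);
  cube([30, 30, 394]);
  translate([327, 0, 0]) cube([30, 30, 394]);
  translate([0, 320, 0]) cube([30, 30, 394]);
  translate([327, 320, 0]) cube([30, 30, 394]);
}
translate([1777, 302, 0]) {
  translate([0, 0, 394]) cube([357, 350, 26]);
  cube([30, 30, 394]);
  translate([327, 0, 0]) cube([30, 30, 394]);
  translate([0, 320, 0]) cube([30, 30, 394]);
  translate([327, 320, 0]) cube([30, 30, 394]);
}
translate([1112, 425, 762]) {
  cube([43, 61, 2091]);
  translate([307, 0, 0]) cube([43, 61, 2091]);
  translate([43, 0, 287]) cube([264, 61, 28]);
  translate([43, 0, 597]) cube([264, 61, 28]);
  translate([43, 0, 907]) cube([264, 61, 28]);
  translate([43, 0, 1217]) cube([264, 61, 28]);
  translate([43, 0, 1527]) cube([264, 61, 28]);
  translate([43, 0, 1837]) cube([264, 61, 28]);
}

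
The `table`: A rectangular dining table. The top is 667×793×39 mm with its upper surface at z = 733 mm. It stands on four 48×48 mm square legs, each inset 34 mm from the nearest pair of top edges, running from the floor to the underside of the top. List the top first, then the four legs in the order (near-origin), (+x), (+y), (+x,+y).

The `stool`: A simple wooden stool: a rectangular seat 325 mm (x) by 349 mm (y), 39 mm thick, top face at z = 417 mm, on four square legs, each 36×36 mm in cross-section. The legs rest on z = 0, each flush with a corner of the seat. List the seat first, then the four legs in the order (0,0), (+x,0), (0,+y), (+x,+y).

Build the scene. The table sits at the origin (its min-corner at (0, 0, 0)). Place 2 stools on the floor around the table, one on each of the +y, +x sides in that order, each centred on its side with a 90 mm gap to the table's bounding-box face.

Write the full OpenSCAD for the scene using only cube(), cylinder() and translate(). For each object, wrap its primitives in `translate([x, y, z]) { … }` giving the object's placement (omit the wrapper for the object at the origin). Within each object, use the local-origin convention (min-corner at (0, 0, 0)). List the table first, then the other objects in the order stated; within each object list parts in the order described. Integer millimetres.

translate([0, 0, 694]) cube([667, 793, 39]);
translate([34, 34, 0]) cube([48, 48, 694]);
translate([585, 34, 0]) cube([48, 48, 694]);
translate([34, 711, 0]) cube([48, 48, 694]);
translate([585, 711, 0]) cube([48, 48, 694]);
translate([171, 883, 0]) {
  translate([0, 0, 378]) cube([325, 349, 39]);
  cube([36, 36, 378]);
  translate([289, 0, 0]) cube([36, 36, 378]);
  translate([0, 313, 0]) cube([36, 36, 378]);
  translate([289, 313, 0]) cube([36, 36, 378]);
}
translate([757, 222, 0]) {
  translate([0, 0, 378]) cube([325, 349, 39]);
  cube([36, 36, 378]);
  translate([289, 0, 0]) cube([36, 36, 378]);
  translate([0, 313, 0]) cube([36, 36, 378]);
  translate([289, 313, 0]) cube([36, 36, 378]);
}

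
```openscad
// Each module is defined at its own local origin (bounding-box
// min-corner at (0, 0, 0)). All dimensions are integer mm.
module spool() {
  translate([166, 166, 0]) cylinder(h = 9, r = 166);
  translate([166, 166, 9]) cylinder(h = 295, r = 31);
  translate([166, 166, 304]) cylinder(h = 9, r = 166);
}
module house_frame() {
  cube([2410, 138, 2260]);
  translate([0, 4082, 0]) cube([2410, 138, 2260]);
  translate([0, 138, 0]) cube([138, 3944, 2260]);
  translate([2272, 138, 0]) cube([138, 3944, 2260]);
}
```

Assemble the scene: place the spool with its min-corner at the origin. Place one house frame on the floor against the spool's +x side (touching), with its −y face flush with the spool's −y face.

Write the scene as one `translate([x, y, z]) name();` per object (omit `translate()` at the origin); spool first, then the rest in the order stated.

spool();
translate([332, 0, 0]) house_frame();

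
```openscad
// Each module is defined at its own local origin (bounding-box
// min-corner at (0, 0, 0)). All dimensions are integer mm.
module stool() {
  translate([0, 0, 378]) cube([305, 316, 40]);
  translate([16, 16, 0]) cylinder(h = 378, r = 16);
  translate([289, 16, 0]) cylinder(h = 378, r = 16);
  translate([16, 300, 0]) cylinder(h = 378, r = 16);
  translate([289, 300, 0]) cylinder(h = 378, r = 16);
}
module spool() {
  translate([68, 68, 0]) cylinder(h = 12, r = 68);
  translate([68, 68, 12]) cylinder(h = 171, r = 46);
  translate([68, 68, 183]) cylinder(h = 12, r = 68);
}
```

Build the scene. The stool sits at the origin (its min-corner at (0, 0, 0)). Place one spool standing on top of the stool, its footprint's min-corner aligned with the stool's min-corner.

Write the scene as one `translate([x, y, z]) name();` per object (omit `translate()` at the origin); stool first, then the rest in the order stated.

stool();
translate([0, 0, 418]) spool();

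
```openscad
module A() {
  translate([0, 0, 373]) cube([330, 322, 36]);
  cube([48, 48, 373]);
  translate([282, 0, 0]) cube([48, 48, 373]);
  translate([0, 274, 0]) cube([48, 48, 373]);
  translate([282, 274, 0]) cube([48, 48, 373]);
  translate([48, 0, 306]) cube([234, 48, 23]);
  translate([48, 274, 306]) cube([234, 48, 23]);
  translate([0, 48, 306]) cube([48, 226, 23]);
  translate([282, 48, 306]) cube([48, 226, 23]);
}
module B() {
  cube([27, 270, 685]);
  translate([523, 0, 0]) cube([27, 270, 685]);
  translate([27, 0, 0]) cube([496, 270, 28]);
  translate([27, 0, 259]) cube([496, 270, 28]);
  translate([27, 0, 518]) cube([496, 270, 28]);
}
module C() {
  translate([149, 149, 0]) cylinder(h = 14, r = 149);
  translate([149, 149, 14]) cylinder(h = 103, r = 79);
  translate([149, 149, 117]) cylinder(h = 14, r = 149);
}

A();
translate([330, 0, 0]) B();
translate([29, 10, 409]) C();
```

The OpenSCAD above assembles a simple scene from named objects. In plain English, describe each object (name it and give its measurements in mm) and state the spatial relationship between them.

A is a four-legged stool. The seat is 330×322 mm, 36 mm thick, top at z = 409 mm. It stands on four square legs, each 48×48 mm in cross-section, from z = 0 to the seat underside, each flush with a corner of the seat. Four stretchers, 48 mm wide and 23 mm tall, connect adjacent legs with their undersides at z = 306 mm, each running between the inner faces of the legs it joins and aligned with the legs' outer faces on the other axis.

B is an open bookshelf. Two side panels, each 27 mm thick, 270 mm deep and 685 mm tall, stand 550 mm apart (outside-to-outside). Between them sit 3 shelves, each 28 mm thick and 270 mm deep, spanning the full gap between the sides. The bottom shelf rests on the floor (its underside at z = 0) and the clear gap between one shelf's top and the next shelf's underside is 231 mm.

C is a spool: two coaxial disc flanges of radius 149 mm and thickness 14 mm, joined by a core cylinder of radius 79 mm and height 103 mm. The lower flange rests on z = 0 and the three cylinders share a vertical axis.

The bookshelf is against the stool's +x side, with their −y faces flush. The spool is on top of the stool.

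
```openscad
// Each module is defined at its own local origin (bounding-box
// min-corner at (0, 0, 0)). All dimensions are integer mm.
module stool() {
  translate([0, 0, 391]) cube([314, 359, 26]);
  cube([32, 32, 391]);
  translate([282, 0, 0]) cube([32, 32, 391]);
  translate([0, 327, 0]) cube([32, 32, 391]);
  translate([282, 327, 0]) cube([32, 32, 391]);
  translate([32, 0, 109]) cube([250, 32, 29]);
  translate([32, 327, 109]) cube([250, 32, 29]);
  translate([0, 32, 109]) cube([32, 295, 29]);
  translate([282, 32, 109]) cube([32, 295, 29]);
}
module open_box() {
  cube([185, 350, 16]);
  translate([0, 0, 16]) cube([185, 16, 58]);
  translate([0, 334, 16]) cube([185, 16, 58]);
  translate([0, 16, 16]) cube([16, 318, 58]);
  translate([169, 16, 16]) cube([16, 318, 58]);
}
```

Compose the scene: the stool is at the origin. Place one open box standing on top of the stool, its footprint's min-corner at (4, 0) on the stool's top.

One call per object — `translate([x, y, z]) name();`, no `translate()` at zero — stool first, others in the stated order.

stool();
translate([4, 0, 417]) open_box();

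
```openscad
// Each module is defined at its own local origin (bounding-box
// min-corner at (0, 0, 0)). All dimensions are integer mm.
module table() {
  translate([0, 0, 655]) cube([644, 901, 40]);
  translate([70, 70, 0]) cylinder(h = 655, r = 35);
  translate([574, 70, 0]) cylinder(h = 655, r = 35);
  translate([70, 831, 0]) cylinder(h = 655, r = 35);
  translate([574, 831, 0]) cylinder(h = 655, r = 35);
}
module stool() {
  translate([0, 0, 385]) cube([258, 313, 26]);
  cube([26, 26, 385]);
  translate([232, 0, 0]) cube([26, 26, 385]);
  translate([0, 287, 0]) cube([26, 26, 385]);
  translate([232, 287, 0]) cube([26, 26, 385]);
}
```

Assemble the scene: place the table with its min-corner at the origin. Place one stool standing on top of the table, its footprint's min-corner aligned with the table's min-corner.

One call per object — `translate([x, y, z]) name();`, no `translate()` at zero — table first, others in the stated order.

table();
translate([0, 0, 695]) stool();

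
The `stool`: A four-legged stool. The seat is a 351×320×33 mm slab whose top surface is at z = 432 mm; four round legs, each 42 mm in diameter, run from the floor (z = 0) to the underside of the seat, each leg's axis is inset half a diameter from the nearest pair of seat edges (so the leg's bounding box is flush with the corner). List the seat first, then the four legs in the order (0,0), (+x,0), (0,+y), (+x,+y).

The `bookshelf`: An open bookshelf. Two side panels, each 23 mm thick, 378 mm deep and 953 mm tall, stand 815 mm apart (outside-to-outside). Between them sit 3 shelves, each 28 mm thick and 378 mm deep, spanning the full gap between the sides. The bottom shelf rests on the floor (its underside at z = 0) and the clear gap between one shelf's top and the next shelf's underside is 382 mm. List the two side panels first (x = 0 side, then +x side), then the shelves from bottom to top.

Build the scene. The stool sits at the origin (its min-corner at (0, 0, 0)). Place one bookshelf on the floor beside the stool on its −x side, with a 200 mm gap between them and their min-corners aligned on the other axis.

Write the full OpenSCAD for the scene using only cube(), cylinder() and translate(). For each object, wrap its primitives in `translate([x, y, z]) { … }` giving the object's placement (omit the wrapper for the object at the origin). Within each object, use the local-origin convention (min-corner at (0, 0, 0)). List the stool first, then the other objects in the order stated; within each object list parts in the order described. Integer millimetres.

translate([0, 0, 399]) cube([351, 320, 33]);
translate([21, 21, 0]) cylinder(h = 399, r = 21);
translate([330, 21, 0]) cylinder(h = 399, r = 21);
translate([21, 299, 0]) cylinder(h = 399, r = 21);
translate([330, 299, 0]) cylinder(h = 399, r = 21);
translate([-1015, 0, 0]) {
  cube([23, 378, 953]);
  translate([792, 0, 0]) cube([23, 378, 953]);
  translate([23, 0, 0]) cube([769, 378, 28]);
  translate([23, 0, 410]) cube([769, 378, 28]);
  translate([23, 0, 820]) cube([769, 378, 28]);
}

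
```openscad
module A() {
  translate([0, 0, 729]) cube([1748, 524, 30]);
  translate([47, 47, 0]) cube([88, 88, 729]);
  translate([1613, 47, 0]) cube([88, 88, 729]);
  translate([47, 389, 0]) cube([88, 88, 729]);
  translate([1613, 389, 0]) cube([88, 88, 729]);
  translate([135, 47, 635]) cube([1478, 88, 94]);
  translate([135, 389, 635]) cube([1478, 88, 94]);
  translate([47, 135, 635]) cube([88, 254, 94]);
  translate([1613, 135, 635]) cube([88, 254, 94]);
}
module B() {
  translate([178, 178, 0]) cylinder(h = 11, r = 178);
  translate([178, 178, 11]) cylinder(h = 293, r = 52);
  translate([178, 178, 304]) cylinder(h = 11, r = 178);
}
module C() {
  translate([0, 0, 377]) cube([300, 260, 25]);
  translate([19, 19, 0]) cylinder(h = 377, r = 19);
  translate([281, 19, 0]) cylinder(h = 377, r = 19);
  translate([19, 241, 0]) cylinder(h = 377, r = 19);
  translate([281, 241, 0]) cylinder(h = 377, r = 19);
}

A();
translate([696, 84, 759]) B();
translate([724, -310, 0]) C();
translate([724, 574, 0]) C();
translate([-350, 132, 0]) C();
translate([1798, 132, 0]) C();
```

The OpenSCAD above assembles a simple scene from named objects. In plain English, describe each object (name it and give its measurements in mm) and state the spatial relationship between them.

A is a table with a 1748×524 mm rectangular top, 30 mm thick, top surface at z = 759 mm, supported by four 88×88 mm square legs, each inset 47 mm from the nearest pair of top edges, running from the floor. Four apron rails, 88 mm thick and 94 mm tall, run between adjacent legs with their top edges flush with the underside of the top and their outer faces flush with the legs' outer faces.

B is a spool: two coaxial disc flanges of radius 178 mm and thickness 11 mm, joined by a core cylinder of radius 52 mm and height 293 mm. The lower flange rests on z = 0 and the three cylinders share a vertical axis.

C is a four-legged stool. The seat is a 300×260×25 mm slab whose top surface is at z = 402 mm; four round legs, each 38 mm in diameter, run from the floor (z = 0) to the underside of the seat, each leg's axis is inset half a diameter from the nearest pair of seat edges (so the leg's bounding box is flush with the corner).

The spool is on top of the table, centred. Four stools sit around the table at the −y, +y, −x, +x sides.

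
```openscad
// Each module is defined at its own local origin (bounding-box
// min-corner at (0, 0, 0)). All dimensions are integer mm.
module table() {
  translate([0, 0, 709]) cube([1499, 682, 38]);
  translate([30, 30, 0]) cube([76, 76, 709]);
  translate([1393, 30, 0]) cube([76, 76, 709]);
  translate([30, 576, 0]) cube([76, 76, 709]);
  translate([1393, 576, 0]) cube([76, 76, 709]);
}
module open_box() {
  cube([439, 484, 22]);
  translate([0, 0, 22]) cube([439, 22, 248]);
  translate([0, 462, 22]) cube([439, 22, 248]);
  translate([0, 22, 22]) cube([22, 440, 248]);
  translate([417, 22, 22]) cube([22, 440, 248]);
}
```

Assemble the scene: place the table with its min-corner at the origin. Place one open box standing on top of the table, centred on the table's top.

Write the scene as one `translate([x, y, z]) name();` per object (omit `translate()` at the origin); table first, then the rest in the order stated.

table();
translate([530, 99, 747]) open_box();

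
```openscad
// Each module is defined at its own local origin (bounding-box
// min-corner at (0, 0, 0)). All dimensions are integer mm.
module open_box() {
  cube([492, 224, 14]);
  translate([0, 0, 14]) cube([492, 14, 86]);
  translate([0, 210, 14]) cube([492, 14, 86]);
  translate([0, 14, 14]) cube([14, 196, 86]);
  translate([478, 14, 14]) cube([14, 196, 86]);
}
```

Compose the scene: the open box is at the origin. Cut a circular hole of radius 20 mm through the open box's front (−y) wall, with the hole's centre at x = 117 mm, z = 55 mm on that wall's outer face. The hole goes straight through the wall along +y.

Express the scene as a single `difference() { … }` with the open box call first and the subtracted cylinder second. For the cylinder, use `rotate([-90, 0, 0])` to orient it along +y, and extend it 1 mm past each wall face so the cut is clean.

difference() {
  open_box();
  translate([117, -1, 55]) rotate([-90, 0, 0]) cylinder(h = 16, r = 20);
}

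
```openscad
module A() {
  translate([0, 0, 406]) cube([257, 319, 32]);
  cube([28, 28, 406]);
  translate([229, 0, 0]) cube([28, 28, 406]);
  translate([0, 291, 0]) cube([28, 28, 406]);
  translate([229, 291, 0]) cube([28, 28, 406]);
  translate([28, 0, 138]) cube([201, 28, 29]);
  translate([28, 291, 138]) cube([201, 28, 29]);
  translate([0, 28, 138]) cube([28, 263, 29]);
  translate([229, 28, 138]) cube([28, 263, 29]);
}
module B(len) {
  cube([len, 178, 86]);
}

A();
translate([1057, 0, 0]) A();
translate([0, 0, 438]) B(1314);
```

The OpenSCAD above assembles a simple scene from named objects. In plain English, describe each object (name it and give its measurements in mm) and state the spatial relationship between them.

A is a four-legged stool. The seat is 257×319 mm, 32 mm thick, top at z = 438 mm. It stands on four square legs, each 28×28 mm in cross-section, from z = 0 to the seat underside, each flush with a corner of the seat. Four stretchers, 28 mm wide and 29 mm tall, connect adjacent legs with their undersides at z = 138 mm, each running between the inner faces of the legs it joins and aligned with the legs' outer faces on the other axis.

B is a rectangular beam 1314 mm long (x), 178 mm deep (y), 86 mm thick (z).

The beam spans the tops of two stools placed 800 mm apart, resting at z = 438 mm.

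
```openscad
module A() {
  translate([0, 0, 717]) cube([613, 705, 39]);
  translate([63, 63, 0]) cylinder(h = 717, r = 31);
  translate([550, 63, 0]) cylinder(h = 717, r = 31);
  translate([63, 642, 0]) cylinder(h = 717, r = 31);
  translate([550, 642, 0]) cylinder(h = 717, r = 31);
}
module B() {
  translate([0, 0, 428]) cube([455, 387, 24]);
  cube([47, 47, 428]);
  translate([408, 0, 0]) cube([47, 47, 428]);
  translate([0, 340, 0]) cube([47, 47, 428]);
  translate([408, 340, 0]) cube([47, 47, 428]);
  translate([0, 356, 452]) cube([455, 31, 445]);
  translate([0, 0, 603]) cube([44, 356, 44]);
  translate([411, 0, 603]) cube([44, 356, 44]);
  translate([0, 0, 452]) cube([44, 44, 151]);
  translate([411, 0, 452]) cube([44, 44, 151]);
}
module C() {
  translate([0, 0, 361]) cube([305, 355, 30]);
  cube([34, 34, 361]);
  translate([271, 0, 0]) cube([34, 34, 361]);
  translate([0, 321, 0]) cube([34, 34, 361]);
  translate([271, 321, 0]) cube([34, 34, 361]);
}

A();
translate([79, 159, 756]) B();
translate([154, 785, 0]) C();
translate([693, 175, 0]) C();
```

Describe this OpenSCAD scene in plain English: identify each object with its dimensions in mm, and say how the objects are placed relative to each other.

A is a table: top 613 mm (x) × 705 mm (y), 39 mm thick, upper face at z = 756 mm, on four round legs of 62 mm diameter, each leg's bounding box inset 32 mm from the nearest pair of top edges, running from z = 0 to the bottom of the top.

B is a chair: 455×387 mm seat, 24 mm thick, top at z = 452 mm, on four 47 mm square corner legs flush with the seat edges. A 31 mm thick backrest slab spans the full seat width, extending 445 mm above the seat top, its back face flush with the seat's +y edge. Two armrests of 44×44 mm section run along each side from the seat's front edge to the front of the backrest, top faces 195 mm above the seat top and outer faces flush with the seat's x-edges; a 44×44 mm post under the front of each armrest stands on the seat at the front corner.

C is a simple wooden stool: a rectangular seat 305 mm (x) by 355 mm (y), 30 mm thick, top face at z = 391 mm, on four square legs, each 34×34 mm in cross-section. The legs rest on z = 0, each flush with a corner of the seat.

The chair is on top of the table, centred. Two stools sit around the table at the +y, +x sides.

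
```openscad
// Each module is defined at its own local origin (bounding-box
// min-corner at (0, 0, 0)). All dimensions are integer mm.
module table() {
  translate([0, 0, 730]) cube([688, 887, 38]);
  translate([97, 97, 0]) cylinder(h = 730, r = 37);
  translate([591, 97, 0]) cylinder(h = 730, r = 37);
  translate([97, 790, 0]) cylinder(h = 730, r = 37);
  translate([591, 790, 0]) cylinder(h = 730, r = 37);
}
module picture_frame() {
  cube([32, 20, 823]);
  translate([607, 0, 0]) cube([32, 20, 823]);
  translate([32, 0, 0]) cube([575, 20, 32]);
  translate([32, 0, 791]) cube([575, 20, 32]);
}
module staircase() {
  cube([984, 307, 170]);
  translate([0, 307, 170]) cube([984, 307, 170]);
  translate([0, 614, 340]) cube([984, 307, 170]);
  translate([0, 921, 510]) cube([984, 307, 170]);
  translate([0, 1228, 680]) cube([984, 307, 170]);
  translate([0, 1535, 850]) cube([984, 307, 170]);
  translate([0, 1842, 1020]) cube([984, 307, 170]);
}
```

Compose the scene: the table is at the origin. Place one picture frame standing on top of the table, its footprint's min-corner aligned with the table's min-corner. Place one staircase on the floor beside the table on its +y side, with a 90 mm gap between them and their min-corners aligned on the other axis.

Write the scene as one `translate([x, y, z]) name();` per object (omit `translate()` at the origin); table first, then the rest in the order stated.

table();
translate([0, 0, 768]) picture_frame();
translate([0, 977, 0]) staircase();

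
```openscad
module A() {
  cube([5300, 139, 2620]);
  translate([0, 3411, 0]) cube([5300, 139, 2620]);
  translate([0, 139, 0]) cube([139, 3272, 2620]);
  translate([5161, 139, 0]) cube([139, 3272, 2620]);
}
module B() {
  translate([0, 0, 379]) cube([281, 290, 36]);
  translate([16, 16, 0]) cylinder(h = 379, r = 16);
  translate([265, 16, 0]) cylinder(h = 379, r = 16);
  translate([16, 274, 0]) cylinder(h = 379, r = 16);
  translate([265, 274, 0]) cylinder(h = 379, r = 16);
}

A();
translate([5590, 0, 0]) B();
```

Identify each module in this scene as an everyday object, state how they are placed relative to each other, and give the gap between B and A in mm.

A is a house frame. B is a stool. The stool is on the floor beside the house frame on its +x side. The gap between the stool and the house frame is 290 mm.

The stool's nearest face is 290 mm from the house frame's +x face.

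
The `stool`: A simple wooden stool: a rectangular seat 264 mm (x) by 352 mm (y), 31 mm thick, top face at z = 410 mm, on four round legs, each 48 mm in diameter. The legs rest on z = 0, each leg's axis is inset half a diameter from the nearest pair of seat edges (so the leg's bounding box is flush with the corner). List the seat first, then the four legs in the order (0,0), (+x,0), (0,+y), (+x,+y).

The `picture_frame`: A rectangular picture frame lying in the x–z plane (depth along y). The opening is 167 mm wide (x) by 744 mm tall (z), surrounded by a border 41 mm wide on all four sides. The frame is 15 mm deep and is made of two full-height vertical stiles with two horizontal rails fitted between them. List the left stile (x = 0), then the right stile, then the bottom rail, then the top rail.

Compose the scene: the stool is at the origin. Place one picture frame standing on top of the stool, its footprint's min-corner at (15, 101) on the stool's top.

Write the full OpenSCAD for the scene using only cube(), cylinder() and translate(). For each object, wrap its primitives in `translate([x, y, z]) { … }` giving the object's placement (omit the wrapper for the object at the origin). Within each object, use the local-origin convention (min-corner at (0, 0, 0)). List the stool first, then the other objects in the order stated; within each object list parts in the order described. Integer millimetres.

translate([0, 0, 379]) cube([264, 352, 31]);
translate([24, 24, 0]) cylinder(h = 379, r = 24);
translate([240, 24, 0]) cylinder(h = 379, r = 24);
translate([24, 328, 0]) cylinder(h = 379, r = 24);
translate([240, 328, 0]) cylinder(h = 379, r = 24);
translate([15, 101, 410]) {
  cube([41, 15, 826]);
  translate([208, 0, 0]) cube([41, 15, 826]);
  translate([41, 0, 0]) cube([167, 15, 41]);
  translate([41, 0, 785]) cube([167, 15, 41]);
}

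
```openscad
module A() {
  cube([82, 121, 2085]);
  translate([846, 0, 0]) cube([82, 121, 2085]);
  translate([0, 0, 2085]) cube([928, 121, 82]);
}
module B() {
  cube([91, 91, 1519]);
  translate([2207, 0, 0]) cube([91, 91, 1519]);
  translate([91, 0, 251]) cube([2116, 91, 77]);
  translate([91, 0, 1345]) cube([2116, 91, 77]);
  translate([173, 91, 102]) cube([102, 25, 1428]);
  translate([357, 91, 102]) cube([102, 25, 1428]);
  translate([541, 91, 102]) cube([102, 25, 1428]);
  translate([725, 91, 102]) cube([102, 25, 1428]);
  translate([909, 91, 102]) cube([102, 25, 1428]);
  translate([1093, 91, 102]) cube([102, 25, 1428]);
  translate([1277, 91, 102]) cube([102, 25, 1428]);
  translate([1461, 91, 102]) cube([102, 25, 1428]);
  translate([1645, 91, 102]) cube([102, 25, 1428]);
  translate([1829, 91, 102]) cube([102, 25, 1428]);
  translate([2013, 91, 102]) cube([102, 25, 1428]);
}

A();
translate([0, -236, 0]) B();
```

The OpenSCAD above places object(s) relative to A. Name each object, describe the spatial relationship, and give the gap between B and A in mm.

A is a door frame. B is a fence section. The fence section is on the floor beside the door frame on its −y side. The gap between the fence section and the door frame is 120 mm.

The fence section's nearest face is 120 mm from the door frame's −y face.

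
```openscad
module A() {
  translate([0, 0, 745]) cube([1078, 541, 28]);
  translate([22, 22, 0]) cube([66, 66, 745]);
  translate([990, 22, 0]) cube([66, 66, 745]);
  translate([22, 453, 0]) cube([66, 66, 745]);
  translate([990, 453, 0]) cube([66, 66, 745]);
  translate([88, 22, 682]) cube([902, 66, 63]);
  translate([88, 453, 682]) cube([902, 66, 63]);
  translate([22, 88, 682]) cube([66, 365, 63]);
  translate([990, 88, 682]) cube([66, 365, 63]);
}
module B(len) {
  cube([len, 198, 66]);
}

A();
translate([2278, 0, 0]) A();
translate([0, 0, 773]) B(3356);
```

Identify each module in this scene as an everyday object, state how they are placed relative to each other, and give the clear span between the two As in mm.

A is a table. B is a beam. A beam spans the tops of two tables. The clear span between the two tables is 1200 mm.

Second table starts at x = 2278; first ends at x = 1078; clear span = 2278 − 1078 = 1200 mm.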